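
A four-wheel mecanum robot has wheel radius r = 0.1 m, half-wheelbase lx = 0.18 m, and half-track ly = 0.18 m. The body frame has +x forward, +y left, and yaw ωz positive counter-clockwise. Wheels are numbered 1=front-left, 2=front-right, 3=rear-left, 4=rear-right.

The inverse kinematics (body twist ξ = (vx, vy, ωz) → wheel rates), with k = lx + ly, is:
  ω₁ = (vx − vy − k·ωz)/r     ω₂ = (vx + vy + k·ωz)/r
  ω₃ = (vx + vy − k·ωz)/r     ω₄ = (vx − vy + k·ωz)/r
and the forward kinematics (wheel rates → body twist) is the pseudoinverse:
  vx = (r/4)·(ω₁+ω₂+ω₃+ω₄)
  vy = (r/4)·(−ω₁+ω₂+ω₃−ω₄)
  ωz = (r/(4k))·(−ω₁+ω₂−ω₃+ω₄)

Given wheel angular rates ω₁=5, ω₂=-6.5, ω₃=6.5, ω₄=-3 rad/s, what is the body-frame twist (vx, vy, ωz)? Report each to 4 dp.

k = lx + ly = 0.18 + 0.18 = 0.3600
ω₁+ω₂+ω₃+ω₄ = 2.0000  →  vx = (0.1/4)·2.0000 = 0.0500
−ω₁+ω₂+ω₃−ω₄ = -2.0000  →  vy = (0.1/4)·-2.0000 = -0.0500
−ω₁+ω₂−ω₃+ω₄ = -21.0000  →  ωz = (0.1/1.4400)·-21.0000 = -1.4583

(0.0500, -0.0500, -1.4583)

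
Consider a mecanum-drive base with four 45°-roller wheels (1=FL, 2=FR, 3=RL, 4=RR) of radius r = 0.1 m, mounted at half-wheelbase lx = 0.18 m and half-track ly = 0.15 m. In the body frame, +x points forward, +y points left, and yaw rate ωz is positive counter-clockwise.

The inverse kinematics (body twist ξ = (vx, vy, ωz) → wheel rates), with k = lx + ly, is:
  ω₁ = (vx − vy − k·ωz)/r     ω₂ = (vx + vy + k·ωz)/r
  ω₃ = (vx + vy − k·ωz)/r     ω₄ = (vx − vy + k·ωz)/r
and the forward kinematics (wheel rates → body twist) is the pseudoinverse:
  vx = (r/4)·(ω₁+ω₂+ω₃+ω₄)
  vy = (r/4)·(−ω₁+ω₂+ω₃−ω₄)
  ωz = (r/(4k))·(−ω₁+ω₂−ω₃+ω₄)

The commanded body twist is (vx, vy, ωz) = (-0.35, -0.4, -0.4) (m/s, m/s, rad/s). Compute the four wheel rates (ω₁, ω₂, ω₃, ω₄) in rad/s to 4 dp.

k = lx + ly = 0.18 + 0.15 = 0.3300;  k·ωz = 0.3300·-0.4 = -0.1320
ω₁ (FL) = (vx − vy − k·ωz)/r = 0.1820/0.1 = 1.8200
ω₂ (FR) = (vx + vy + k·ωz)/r = -0.8820/0.1 = -8.8200
ω₃ (RL) = (vx + vy − k·ωz)/r = -0.6180/0.1 = -6.1800
ω₄ (RR) = (vx − vy + k·ωz)/r = -0.0820/0.1 = -0.8200

(1.8200, -8.8200, -6.1800, -0.8200)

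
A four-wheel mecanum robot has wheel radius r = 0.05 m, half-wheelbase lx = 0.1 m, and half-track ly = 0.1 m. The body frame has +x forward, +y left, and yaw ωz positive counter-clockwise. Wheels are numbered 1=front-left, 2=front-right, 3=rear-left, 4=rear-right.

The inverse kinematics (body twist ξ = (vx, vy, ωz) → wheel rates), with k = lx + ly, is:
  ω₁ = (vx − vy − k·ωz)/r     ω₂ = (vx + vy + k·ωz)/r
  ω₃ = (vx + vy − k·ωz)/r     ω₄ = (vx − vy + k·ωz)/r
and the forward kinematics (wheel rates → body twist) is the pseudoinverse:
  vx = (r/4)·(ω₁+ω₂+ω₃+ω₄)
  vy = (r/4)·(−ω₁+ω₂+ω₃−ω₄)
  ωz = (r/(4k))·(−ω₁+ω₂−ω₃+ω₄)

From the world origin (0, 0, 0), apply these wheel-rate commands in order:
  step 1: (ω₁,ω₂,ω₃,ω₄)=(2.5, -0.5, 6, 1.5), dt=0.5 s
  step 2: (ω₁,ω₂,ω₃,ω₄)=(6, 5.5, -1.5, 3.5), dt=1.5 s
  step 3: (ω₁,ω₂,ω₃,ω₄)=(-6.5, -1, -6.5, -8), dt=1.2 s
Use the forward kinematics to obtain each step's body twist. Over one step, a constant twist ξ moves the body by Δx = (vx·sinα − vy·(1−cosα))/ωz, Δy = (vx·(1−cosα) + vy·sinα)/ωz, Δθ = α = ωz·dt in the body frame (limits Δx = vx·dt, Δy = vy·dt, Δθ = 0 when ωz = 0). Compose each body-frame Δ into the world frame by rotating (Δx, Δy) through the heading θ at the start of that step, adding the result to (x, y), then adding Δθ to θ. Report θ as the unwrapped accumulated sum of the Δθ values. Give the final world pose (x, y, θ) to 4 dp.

step 1: ξ=(vx,vy,ωz)=(0.1188, 0.0188, -0.4688), dt=0.5 → body Δ=(0.0599, 0.0024, -0.2344) → world pose (0.0599, 0.0024, -0.2344)
step 2: ξ=(vx,vy,ωz)=(0.1688, -0.0688, 0.2812), dt=1.5 → body Δ=(0.2671, -0.0475, 0.4219) → world pose (0.3087, -0.1059, 0.1875)
step 3: ξ=(vx,vy,ωz)=(-0.2750, 0.0875, 0.2500), dt=1.2 → body Δ=(-0.3407, 0.0543, 0.3000) → world pose (-0.0361, -0.1160, 0.4875)

(-0.0361, -0.1160, 0.4875)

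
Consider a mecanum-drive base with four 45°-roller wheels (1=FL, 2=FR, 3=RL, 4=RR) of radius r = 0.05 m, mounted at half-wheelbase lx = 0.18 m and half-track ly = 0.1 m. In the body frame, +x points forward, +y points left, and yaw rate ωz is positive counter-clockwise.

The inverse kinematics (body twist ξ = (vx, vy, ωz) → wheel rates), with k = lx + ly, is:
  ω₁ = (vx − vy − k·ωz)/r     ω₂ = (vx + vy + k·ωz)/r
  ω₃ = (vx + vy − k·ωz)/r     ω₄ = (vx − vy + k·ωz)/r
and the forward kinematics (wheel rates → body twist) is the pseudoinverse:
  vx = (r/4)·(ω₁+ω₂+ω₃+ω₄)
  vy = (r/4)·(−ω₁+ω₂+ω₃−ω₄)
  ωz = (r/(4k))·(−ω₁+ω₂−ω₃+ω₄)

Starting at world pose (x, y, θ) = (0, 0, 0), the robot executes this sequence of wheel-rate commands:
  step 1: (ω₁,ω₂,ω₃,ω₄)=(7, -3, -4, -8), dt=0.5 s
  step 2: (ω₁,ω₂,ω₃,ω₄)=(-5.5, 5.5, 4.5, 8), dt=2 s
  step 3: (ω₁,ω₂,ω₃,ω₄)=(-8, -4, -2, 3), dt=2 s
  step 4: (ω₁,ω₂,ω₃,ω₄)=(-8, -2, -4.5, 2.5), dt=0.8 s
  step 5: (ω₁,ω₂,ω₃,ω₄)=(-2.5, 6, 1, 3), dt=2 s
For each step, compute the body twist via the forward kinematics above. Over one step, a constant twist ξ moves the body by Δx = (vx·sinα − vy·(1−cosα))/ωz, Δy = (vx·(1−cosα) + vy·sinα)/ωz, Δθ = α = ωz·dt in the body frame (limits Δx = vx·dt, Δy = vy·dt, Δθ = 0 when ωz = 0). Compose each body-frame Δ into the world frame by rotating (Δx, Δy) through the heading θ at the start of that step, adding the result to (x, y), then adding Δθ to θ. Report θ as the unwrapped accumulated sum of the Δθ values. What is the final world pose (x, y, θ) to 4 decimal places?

step 1: ξ=(vx,vy,ωz)=(-0.1000, -0.0750, -0.6250), dt=0.5 → body Δ=(-0.0550, -0.0291, -0.3125) → world pose (-0.0550, -0.0291, -0.3125)
step 2: ξ=(vx,vy,ωz)=(0.1562, 0.0938, 0.6473), dt=2.0 → body Δ=(0.1269, 0.3149, 1.2946) → world pose (0.1626, 0.2315, 0.9821)
step 3: ξ=(vx,vy,ωz)=(-0.1375, -0.0125, 0.4018), dt=2.0 → body Δ=(-0.2368, -0.1271, 0.8036) → world pose (0.1367, -0.0360, 1.7857)
step 4: ξ=(vx,vy,ωz)=(-0.1500, -0.0125, 0.5804), dt=0.8 → body Δ=(-0.1135, -0.0370, 0.4643) → world pose (0.1971, -0.1390, 2.2500)
step 5: ξ=(vx,vy,ωz)=(0.0938, 0.0813, 0.4688), dt=2.0 → body Δ=(0.0905, 0.2214, 0.9375) → world pose (-0.0320, -0.2076, 3.1875)

(-0.0320, -0.2076, 3.1875)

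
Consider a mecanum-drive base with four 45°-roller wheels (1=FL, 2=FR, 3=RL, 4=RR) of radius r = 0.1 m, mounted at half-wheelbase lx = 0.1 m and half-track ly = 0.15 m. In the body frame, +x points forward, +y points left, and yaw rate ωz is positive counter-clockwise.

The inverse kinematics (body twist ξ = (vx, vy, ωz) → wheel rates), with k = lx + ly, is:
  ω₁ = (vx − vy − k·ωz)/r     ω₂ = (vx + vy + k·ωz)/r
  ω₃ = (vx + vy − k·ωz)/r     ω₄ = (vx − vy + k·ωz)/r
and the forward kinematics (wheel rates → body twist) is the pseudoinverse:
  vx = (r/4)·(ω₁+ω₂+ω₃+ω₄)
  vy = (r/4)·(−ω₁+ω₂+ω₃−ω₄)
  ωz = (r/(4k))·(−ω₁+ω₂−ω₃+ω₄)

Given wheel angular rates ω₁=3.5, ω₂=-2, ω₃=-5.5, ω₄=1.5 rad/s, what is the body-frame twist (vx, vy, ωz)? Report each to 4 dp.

k = lx + ly = 0.1 + 0.15 = 0.2500
ω₁+ω₂+ω₃+ω₄ = -2.5000  →  vx = (0.1/4)·-2.5000 = -0.0625
−ω₁+ω₂+ω₃−ω₄ = -12.5000  →  vy = (0.1/4)·-12.5000 = -0.3125
−ω₁+ω₂−ω₃+ω₄ = 1.5000  →  ωz = (0.1/1.0000)·1.5000 = 0.1500

(-0.0625, -0.3125, 0.1500)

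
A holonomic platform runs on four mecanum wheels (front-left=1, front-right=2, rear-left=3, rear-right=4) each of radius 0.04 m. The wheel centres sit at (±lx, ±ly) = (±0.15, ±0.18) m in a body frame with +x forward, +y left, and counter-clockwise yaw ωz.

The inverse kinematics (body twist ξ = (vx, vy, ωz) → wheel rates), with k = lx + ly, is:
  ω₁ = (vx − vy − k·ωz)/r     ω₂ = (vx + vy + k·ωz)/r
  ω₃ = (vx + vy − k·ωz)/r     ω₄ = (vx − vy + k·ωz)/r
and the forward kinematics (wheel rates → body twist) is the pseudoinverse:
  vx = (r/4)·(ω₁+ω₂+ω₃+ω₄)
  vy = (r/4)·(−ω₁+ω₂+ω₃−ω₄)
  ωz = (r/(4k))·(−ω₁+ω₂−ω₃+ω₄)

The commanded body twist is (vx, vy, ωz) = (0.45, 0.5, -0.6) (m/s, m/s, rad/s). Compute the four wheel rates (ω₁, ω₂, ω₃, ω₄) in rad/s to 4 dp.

(3.7000, 18.8000, 28.7000, -6.2000)

k = lx + ly = 0.15 + 0.18 = 0.3300;  k·ωz = 0.3300·-0.6 = -0.1980
ω₁ (FL) = (vx − vy − k·ωz)/r = 0.1480/0.04 = 3.7000
ω₂ (FR) = (vx + vy + k·ωz)/r = 0.7520/0.04 = 18.8000
ω₃ (RL) = (vx + vy − k·ωz)/r = 1.1480/0.04 = 28.7000
ω₄ (RR) = (vx − vy + k·ωz)/r = -0.2480/0.04 = -6.2000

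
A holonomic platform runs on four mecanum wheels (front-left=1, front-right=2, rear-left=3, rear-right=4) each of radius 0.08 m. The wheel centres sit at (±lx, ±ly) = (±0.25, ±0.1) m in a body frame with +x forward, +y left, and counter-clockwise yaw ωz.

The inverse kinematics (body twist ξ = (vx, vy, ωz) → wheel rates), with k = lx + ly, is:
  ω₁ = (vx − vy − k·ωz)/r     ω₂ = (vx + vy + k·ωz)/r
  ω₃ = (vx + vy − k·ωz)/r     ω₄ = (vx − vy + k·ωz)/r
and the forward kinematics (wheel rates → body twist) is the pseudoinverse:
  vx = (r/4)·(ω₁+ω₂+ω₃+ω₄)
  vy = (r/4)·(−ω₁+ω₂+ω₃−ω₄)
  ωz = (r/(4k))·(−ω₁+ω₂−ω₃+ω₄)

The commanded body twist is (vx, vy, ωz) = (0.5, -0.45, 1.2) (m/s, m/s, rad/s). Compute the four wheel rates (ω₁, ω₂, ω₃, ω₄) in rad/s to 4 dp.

(6.6250, 5.8750, -4.6250, 17.1250)

k = lx + ly = 0.25 + 0.1 = 0.3500;  k·ωz = 0.3500·1.2 = 0.4200
ω₁ (FL) = (vx − vy − k·ωz)/r = 0.5300/0.08 = 6.6250
ω₂ (FR) = (vx + vy + k·ωz)/r = 0.4700/0.08 = 5.8750
ω₃ (RL) = (vx + vy − k·ωz)/r = -0.3700/0.08 = -4.6250
ω₄ (RR) = (vx − vy + k·ωz)/r = 1.3700/0.08 = 17.1250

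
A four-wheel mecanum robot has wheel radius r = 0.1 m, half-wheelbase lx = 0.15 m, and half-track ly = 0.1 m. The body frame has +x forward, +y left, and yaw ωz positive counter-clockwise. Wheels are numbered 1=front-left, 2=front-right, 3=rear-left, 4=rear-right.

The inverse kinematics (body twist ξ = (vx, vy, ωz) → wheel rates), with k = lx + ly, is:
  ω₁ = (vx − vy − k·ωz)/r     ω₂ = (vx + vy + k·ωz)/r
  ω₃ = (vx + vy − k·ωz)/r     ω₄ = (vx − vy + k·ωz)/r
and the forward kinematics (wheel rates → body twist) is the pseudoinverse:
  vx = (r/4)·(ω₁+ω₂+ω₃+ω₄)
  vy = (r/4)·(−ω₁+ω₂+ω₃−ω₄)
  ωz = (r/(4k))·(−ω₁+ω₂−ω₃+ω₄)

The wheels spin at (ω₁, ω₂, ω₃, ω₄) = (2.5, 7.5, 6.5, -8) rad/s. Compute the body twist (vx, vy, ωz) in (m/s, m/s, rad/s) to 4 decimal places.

(0.2125, 0.4875, -0.9500)

k = lx + ly = 0.15 + 0.1 = 0.2500
ω₁+ω₂+ω₃+ω₄ = 8.5000  →  vx = (0.1/4)·8.5000 = 0.2125
−ω₁+ω₂+ω₃−ω₄ = 19.5000  →  vy = (0.1/4)·19.5000 = 0.4875
−ω₁+ω₂−ω₃+ω₄ = -9.5000  →  ωz = (0.1/1.0000)·-9.5000 = -0.9500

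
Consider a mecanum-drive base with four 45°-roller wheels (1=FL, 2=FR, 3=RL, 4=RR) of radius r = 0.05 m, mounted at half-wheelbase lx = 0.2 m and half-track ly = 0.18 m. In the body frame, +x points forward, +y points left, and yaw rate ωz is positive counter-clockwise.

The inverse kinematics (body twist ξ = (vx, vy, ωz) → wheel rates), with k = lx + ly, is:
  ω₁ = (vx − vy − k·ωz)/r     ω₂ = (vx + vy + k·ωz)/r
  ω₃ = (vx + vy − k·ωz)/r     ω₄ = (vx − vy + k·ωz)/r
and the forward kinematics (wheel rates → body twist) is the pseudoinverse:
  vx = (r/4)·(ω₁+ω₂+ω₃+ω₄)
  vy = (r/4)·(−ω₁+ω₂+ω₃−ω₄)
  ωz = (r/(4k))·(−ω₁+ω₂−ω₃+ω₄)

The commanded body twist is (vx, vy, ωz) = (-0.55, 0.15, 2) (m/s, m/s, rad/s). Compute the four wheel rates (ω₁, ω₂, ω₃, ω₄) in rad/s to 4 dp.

k = lx + ly = 0.2 + 0.18 = 0.3800;  k·ωz = 0.3800·2 = 0.7600
ω₁ (FL) = (vx − vy − k·ωz)/r = -1.4600/0.05 = -29.2000
ω₂ (FR) = (vx + vy + k·ωz)/r = 0.3600/0.05 = 7.2000
ω₃ (RL) = (vx + vy − k·ωz)/r = -1.1600/0.05 = -23.2000
ω₄ (RR) = (vx − vy + k·ωz)/r = 0.0600/0.05 = 1.2000

(-29.2000, 7.2000, -23.2000, 1.2000)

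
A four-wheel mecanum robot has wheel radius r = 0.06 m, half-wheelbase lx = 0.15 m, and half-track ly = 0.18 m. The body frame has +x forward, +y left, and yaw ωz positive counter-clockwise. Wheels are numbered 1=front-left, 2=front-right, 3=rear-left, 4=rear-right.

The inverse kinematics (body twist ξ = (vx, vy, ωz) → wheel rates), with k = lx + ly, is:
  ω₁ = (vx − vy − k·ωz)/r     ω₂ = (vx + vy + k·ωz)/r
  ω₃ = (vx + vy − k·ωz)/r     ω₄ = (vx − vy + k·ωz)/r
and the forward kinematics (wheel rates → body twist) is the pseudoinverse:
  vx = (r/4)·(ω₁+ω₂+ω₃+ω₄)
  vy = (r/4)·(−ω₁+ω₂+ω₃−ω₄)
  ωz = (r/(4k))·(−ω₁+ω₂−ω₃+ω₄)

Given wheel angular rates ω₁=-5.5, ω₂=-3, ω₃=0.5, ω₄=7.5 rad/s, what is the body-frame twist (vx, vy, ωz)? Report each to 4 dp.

(-0.0075, -0.0675, 0.4318)

k = lx + ly = 0.15 + 0.18 = 0.3300
ω₁+ω₂+ω₃+ω₄ = -0.5000  →  vx = (0.06/4)·-0.5000 = -0.0075
−ω₁+ω₂+ω₃−ω₄ = -4.5000  →  vy = (0.06/4)·-4.5000 = -0.0675
−ω₁+ω₂−ω₃+ω₄ = 9.5000  →  ωz = (0.06/1.3200)·9.5000 = 0.4318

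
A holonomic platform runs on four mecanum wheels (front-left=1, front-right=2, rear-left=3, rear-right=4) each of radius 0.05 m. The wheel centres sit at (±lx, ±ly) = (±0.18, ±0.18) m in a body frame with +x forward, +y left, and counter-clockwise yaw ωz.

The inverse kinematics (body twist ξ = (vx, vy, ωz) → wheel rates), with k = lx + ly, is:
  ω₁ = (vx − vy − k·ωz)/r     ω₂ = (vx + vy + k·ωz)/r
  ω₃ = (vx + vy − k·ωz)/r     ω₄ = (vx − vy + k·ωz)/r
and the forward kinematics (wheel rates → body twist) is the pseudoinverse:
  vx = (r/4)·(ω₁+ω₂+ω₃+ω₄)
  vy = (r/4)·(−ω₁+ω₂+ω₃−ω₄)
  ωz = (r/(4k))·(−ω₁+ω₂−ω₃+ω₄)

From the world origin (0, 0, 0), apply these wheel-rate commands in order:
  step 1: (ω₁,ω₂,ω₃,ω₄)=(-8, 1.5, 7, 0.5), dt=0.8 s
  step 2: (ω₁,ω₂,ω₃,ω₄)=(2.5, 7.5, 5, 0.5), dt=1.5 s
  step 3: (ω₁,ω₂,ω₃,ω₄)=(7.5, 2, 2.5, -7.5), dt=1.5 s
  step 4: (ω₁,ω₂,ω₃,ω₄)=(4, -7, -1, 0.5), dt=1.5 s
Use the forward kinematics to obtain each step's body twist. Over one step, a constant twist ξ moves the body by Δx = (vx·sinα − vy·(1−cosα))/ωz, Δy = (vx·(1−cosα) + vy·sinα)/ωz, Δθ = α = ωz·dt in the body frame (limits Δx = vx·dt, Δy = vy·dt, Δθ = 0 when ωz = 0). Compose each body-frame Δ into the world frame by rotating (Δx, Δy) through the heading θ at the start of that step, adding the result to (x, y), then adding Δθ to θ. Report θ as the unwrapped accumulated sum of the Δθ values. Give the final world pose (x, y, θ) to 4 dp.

step 1: ξ=(vx,vy,ωz)=(0.0125, 0.2000, 0.1042), dt=0.8 → body Δ=(0.0033, 0.1602, 0.0833) → world pose (0.0033, 0.1602, 0.0833)
step 2: ξ=(vx,vy,ωz)=(0.1938, 0.1187, 0.0174), dt=1.5 → body Δ=(0.2883, 0.1819, 0.0260) → world pose (0.2755, 0.3655, 0.1094)
step 3: ξ=(vx,vy,ωz)=(0.0563, 0.0563, -0.5382), dt=1.5 → body Δ=(0.1078, 0.0433, -0.8073) → world pose (0.3778, 0.4202, -0.6979)
step 4: ξ=(vx,vy,ωz)=(-0.0438, -0.1562, -0.3299), dt=1.5 → body Δ=(-0.1198, -0.2090, -0.4948) → world pose (0.1517, 0.3371, -1.1927)

(0.1517, 0.3371, -1.1927)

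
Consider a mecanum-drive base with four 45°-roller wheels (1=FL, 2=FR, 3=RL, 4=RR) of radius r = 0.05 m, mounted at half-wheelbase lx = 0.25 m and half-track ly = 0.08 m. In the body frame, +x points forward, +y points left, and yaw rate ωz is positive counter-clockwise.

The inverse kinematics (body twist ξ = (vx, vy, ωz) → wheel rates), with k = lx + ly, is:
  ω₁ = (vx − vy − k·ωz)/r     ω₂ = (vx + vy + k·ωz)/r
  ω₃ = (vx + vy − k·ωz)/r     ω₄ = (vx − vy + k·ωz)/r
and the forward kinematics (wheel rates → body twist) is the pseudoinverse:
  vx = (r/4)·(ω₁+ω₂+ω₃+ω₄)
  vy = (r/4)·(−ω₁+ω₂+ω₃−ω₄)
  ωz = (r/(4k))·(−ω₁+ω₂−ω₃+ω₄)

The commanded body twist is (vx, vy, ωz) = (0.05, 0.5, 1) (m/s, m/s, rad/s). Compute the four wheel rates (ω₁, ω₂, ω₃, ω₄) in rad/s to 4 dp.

k = lx + ly = 0.25 + 0.08 = 0.3300;  k·ωz = 0.3300·1 = 0.3300
ω₁ (FL) = (vx − vy − k·ωz)/r = -0.7800/0.05 = -15.6000
ω₂ (FR) = (vx + vy + k·ωz)/r = 0.8800/0.05 = 17.6000
ω₃ (RL) = (vx + vy − k·ωz)/r = 0.2200/0.05 = 4.4000
ω₄ (RR) = (vx − vy + k·ωz)/r = -0.1200/0.05 = -2.4000

(-15.6000, 17.6000, 4.4000, -2.4000)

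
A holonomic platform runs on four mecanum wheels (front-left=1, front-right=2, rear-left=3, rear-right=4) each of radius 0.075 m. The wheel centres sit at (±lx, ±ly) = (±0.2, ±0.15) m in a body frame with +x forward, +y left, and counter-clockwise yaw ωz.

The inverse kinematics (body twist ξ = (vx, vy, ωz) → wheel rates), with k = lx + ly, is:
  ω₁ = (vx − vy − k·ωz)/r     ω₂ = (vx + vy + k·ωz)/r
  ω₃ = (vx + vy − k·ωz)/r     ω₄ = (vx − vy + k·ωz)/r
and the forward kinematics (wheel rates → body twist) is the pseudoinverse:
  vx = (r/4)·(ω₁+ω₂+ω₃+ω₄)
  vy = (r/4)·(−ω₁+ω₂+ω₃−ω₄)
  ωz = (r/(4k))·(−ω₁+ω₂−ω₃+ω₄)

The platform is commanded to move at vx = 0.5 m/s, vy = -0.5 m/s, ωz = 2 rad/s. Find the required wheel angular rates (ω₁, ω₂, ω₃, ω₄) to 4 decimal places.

k = lx + ly = 0.2 + 0.15 = 0.3500;  k·ωz = 0.3500·2 = 0.7000
ω₁ (FL) = (vx − vy − k·ωz)/r = 0.3000/0.075 = 4.0000
ω₂ (FR) = (vx + vy + k·ωz)/r = 0.7000/0.075 = 9.3333
ω₃ (RL) = (vx + vy − k·ωz)/r = -0.7000/0.075 = -9.3333
ω₄ (RR) = (vx − vy + k·ωz)/r = 1.7000/0.075 = 22.6667

(4.0000, 9.3333, -9.3333, 22.6667)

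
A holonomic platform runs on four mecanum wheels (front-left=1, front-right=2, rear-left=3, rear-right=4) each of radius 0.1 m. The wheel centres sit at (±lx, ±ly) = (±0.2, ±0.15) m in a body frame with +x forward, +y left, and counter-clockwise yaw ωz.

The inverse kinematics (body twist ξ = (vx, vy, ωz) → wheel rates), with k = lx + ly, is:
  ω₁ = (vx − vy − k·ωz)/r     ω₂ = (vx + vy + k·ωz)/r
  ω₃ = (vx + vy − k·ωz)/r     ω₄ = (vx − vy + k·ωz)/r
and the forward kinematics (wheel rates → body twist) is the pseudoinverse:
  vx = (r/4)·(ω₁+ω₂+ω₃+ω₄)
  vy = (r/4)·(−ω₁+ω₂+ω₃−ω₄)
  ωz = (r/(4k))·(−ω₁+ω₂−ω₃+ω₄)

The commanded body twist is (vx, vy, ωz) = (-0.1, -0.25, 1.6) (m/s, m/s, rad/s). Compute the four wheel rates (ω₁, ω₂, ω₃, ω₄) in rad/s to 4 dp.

k = lx + ly = 0.2 + 0.15 = 0.3500;  k·ωz = 0.3500·1.6 = 0.5600
ω₁ (FL) = (vx − vy − k·ωz)/r = -0.4100/0.1 = -4.1000
ω₂ (FR) = (vx + vy + k·ωz)/r = 0.2100/0.1 = 2.1000
ω₃ (RL) = (vx + vy − k·ωz)/r = -0.9100/0.1 = -9.1000
ω₄ (RR) = (vx − vy + k·ωz)/r = 0.7100/0.1 = 7.1000

(-4.1000, 2.1000, -9.1000, 7.1000)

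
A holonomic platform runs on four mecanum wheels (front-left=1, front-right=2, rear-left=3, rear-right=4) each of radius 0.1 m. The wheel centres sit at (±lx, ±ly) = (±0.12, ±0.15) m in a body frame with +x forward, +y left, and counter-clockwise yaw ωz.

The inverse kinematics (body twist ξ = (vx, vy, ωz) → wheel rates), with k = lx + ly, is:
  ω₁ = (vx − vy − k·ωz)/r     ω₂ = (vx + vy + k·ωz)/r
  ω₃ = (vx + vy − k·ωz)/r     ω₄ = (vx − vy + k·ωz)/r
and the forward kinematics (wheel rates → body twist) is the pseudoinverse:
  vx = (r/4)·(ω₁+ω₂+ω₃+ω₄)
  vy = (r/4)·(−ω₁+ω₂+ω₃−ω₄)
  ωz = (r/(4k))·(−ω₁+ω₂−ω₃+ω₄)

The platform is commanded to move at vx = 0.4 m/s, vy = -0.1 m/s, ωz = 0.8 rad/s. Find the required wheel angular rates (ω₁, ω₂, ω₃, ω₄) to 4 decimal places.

k = lx + ly = 0.12 + 0.15 = 0.2700;  k·ωz = 0.2700·0.8 = 0.2160
ω₁ (FL) = (vx − vy − k·ωz)/r = 0.2840/0.1 = 2.8400
ω₂ (FR) = (vx + vy + k·ωz)/r = 0.5160/0.1 = 5.1600
ω₃ (RL) = (vx + vy − k·ωz)/r = 0.0840/0.1 = 0.8400
ω₄ (RR) = (vx − vy + k·ωz)/r = 0.7160/0.1 = 7.1600

(2.8400, 5.1600, 0.8400, 7.1600)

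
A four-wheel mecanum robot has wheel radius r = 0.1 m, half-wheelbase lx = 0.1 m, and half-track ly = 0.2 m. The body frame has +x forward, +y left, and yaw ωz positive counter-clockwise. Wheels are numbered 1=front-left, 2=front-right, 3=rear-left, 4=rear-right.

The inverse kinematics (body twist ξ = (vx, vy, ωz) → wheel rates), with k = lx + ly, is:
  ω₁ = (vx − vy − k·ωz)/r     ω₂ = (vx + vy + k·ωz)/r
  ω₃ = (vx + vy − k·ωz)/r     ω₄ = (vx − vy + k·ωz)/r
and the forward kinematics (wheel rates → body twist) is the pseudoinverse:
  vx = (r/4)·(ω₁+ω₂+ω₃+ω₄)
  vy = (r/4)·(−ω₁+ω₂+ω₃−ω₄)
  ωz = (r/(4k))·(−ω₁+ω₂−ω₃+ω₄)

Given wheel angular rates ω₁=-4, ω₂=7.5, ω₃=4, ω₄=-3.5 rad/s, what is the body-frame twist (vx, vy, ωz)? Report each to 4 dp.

(0.1000, 0.4750, 0.3333)

k = lx + ly = 0.1 + 0.2 = 0.3000
ω₁+ω₂+ω₃+ω₄ = 4.0000  →  vx = (0.1/4)·4.0000 = 0.1000
−ω₁+ω₂+ω₃−ω₄ = 19.0000  →  vy = (0.1/4)·19.0000 = 0.4750
−ω₁+ω₂−ω₃+ω₄ = 4.0000  →  ωz = (0.1/1.2000)·4.0000 = 0.3333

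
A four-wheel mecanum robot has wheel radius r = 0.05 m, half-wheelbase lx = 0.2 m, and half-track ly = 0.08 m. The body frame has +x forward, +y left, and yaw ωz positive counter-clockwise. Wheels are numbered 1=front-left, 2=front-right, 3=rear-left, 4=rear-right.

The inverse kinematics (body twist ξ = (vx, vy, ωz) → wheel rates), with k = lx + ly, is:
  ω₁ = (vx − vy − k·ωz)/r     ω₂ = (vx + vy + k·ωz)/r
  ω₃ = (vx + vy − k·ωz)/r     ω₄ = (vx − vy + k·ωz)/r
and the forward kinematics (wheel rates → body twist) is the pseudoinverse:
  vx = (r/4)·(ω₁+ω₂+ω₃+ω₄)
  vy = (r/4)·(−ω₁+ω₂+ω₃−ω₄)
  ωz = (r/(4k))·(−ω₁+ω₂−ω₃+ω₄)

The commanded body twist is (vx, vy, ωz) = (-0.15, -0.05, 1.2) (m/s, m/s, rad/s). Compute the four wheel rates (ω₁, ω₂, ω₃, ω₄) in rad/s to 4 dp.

(-8.7200, 2.7200, -10.7200, 4.7200)

k = lx + ly = 0.2 + 0.08 = 0.2800;  k·ωz = 0.2800·1.2 = 0.3360
ω₁ (FL) = (vx − vy − k·ωz)/r = -0.4360/0.05 = -8.7200
ω₂ (FR) = (vx + vy + k·ωz)/r = 0.1360/0.05 = 2.7200
ω₃ (RL) = (vx + vy − k·ωz)/r = -0.5360/0.05 = -10.7200
ω₄ (RR) = (vx − vy + k·ωz)/r = 0.2360/0.05 = 4.7200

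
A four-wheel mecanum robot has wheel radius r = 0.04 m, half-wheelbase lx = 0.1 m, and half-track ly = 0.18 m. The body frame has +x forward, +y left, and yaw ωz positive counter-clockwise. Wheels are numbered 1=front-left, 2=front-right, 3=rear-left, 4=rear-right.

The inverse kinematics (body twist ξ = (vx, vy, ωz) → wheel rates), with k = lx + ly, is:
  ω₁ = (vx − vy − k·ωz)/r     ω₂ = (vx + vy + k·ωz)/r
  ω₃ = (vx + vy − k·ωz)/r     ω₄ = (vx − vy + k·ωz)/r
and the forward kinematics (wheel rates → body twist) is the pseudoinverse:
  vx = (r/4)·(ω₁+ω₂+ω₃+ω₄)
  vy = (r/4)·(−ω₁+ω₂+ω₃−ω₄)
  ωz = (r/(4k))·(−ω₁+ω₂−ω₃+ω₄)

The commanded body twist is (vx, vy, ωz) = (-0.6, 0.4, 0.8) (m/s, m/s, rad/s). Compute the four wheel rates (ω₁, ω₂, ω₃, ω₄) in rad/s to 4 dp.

k = lx + ly = 0.1 + 0.18 = 0.2800;  k·ωz = 0.2800·0.8 = 0.2240
ω₁ (FL) = (vx − vy − k·ωz)/r = -1.2240/0.04 = -30.6000
ω₂ (FR) = (vx + vy + k·ωz)/r = 0.0240/0.04 = 0.6000
ω₃ (RL) = (vx + vy − k·ωz)/r = -0.4240/0.04 = -10.6000
ω₄ (RR) = (vx − vy + k·ωz)/r = -0.7760/0.04 = -19.4000

(-30.6000, 0.6000, -10.6000, -19.4000)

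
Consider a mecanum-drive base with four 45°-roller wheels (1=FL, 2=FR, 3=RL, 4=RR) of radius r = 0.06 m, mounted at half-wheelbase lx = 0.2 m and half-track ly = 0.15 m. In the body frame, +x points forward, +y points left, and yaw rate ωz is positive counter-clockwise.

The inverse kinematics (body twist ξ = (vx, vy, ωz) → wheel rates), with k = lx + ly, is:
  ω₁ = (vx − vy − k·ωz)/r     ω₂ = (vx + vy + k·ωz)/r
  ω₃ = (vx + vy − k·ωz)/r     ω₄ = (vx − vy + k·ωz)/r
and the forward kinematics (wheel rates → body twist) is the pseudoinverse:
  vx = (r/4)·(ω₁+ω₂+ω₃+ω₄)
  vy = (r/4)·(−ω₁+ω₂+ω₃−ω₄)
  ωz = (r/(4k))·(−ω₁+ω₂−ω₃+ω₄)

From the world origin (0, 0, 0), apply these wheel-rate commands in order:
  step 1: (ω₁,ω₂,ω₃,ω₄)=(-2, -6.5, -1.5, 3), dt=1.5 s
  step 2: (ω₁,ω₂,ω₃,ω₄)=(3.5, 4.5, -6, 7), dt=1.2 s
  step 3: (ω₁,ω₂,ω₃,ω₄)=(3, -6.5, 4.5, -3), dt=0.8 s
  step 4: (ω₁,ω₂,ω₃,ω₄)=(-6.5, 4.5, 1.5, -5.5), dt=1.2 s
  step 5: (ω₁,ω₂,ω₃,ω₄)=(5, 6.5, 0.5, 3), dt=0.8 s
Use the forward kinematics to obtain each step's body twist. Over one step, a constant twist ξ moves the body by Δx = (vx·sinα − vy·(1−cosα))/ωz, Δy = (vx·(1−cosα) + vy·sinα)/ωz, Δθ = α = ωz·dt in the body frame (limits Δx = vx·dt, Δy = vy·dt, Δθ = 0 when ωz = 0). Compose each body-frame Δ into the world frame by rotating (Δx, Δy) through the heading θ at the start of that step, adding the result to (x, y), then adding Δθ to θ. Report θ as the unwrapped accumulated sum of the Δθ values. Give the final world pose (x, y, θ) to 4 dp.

(0.0417, -0.0264, 0.4800)

step 1: ξ=(vx,vy,ωz)=(-0.1050, -0.1350, 0.0000), dt=1.5 → body Δ=(-0.1575, -0.2025, 0.0000) → world pose (-0.1575, -0.2025, 0.0000)
step 2: ξ=(vx,vy,ωz)=(0.1350, -0.1800, 0.6000), dt=1.2 → body Δ=(0.2228, -0.1420, 0.7200) → world pose (0.0653, -0.3445, 0.7200)
step 3: ξ=(vx,vy,ωz)=(-0.0300, -0.0300, -0.7286), dt=0.8 → body Δ=(-0.0295, -0.0159, -0.5829) → world pose (0.0536, -0.3758, 0.1371)
step 4: ξ=(vx,vy,ωz)=(-0.0900, 0.2700, 0.1714), dt=1.2 → body Δ=(-0.1404, 0.3107, 0.2057) → world pose (-0.1280, -0.0873, 0.3429)
step 5: ξ=(vx,vy,ωz)=(0.2250, -0.0150, 0.1714), dt=0.8 → body Δ=(0.1803, 0.0004, 0.1371) → world pose (0.0417, -0.0264, 0.4800)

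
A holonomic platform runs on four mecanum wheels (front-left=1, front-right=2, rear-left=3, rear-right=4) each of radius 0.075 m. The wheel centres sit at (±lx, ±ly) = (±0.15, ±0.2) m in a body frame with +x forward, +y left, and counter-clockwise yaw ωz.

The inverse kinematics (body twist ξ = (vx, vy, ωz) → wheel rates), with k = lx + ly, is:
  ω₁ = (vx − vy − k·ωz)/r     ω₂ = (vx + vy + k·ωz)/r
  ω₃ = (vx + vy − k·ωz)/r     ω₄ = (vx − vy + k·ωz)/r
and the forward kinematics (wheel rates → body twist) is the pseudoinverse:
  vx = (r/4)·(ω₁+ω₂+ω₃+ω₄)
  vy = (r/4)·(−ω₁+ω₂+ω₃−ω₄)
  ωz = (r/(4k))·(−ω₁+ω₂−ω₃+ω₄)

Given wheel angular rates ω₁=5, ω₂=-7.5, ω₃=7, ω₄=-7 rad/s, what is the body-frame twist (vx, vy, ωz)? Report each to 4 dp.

k = lx + ly = 0.15 + 0.2 = 0.3500
ω₁+ω₂+ω₃+ω₄ = -2.5000  →  vx = (0.075/4)·-2.5000 = -0.0469
−ω₁+ω₂+ω₃−ω₄ = 1.5000  →  vy = (0.075/4)·1.5000 = 0.0281
−ω₁+ω₂−ω₃+ω₄ = -26.5000  →  ωz = (0.075/1.4000)·-26.5000 = -1.4196

(-0.0469, 0.0281, -1.4196)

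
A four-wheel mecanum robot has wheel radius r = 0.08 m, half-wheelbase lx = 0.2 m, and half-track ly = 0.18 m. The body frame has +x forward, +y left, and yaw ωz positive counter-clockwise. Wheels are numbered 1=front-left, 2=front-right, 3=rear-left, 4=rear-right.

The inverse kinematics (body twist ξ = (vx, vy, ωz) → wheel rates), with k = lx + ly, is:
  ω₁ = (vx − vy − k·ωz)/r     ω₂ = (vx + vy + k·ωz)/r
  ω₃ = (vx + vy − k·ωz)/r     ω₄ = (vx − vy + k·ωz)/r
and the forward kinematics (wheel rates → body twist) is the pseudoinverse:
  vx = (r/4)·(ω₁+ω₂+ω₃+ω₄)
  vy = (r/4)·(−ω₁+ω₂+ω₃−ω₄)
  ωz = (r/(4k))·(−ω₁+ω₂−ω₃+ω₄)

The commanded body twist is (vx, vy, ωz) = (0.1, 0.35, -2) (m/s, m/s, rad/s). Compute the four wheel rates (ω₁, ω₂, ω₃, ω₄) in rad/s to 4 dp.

(6.3750, -3.8750, 15.1250, -12.6250)

k = lx + ly = 0.2 + 0.18 = 0.3800;  k·ωz = 0.3800·-2 = -0.7600
ω₁ (FL) = (vx − vy − k·ωz)/r = 0.5100/0.08 = 6.3750
ω₂ (FR) = (vx + vy + k·ωz)/r = -0.3100/0.08 = -3.8750
ω₃ (RL) = (vx + vy − k·ωz)/r = 1.2100/0.08 = 15.1250
ω₄ (RR) = (vx − vy + k·ωz)/r = -1.0100/0.08 = -12.6250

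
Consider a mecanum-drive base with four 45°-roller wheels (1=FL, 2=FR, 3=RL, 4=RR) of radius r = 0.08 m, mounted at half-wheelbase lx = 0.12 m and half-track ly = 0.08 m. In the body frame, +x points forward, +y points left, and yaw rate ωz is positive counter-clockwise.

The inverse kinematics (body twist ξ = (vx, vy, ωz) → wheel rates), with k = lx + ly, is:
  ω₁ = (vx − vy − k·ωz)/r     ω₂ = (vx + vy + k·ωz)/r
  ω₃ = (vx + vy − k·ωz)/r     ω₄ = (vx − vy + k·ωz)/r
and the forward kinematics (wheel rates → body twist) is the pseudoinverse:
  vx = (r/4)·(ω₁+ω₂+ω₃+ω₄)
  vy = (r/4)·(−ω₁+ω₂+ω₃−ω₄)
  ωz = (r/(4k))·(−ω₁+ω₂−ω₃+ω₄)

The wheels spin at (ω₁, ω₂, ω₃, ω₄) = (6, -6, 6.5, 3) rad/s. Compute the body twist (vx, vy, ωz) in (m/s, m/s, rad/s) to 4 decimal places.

k = lx + ly = 0.12 + 0.08 = 0.2000
ω₁+ω₂+ω₃+ω₄ = 9.5000  →  vx = (0.08/4)·9.5000 = 0.1900
−ω₁+ω₂+ω₃−ω₄ = -8.5000  →  vy = (0.08/4)·-8.5000 = -0.1700
−ω₁+ω₂−ω₃+ω₄ = -15.5000  →  ωz = (0.08/0.8000)·-15.5000 = -1.5500

(0.1900, -0.1700, -1.5500)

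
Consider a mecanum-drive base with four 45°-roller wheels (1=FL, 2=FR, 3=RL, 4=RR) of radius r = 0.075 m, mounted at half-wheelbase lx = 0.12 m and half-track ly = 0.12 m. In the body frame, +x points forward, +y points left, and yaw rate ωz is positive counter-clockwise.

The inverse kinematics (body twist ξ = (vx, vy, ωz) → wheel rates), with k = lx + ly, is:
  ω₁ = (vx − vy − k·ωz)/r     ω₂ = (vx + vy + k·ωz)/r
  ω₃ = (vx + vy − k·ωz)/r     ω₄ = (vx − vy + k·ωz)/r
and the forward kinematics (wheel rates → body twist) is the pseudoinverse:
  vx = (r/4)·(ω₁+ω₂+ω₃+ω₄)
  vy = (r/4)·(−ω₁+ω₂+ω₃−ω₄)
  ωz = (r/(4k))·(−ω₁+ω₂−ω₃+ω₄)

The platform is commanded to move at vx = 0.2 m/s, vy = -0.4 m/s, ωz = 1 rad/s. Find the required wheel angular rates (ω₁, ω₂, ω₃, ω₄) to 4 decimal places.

k = lx + ly = 0.12 + 0.12 = 0.2400;  k·ωz = 0.2400·1 = 0.2400
ω₁ (FL) = (vx − vy − k·ωz)/r = 0.3600/0.075 = 4.8000
ω₂ (FR) = (vx + vy + k·ωz)/r = 0.0400/0.075 = 0.5333
ω₃ (RL) = (vx + vy − k·ωz)/r = -0.4400/0.075 = -5.8667
ω₄ (RR) = (vx − vy + k·ωz)/r = 0.8400/0.075 = 11.2000

(4.8000, 0.5333, -5.8667, 11.2000)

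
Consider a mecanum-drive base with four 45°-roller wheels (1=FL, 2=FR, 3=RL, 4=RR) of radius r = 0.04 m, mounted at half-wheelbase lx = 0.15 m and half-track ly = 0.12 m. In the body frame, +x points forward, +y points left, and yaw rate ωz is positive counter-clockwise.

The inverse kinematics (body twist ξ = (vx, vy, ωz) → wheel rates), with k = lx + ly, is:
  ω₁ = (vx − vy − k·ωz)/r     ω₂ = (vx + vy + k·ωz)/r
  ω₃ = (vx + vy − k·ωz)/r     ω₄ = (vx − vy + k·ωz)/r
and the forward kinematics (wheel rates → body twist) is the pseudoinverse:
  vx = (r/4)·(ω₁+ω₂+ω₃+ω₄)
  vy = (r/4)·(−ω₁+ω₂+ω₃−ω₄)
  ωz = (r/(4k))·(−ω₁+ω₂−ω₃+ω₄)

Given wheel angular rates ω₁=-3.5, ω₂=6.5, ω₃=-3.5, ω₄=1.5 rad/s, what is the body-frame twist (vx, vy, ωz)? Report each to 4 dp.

(0.0100, 0.0500, 0.5556)

k = lx + ly = 0.15 + 0.12 = 0.2700
ω₁+ω₂+ω₃+ω₄ = 1.0000  →  vx = (0.04/4)·1.0000 = 0.0100
−ω₁+ω₂+ω₃−ω₄ = 5.0000  →  vy = (0.04/4)·5.0000 = 0.0500
−ω₁+ω₂−ω₃+ω₄ = 15.0000  →  ωz = (0.04/1.0800)·15.0000 = 0.5556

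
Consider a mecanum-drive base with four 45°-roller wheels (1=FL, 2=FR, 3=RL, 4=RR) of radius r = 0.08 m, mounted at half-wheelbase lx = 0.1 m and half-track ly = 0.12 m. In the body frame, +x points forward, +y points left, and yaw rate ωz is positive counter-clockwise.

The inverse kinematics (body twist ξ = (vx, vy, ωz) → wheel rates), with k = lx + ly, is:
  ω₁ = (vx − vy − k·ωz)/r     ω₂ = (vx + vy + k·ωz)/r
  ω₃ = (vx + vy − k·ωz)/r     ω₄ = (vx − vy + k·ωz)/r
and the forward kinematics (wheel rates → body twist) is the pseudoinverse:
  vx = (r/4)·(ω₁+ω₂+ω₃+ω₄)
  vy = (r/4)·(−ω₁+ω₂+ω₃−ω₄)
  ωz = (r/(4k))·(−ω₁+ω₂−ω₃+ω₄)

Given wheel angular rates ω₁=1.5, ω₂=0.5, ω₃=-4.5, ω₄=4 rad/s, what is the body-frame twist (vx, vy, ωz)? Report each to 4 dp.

k = lx + ly = 0.1 + 0.12 = 0.2200
ω₁+ω₂+ω₃+ω₄ = 1.5000  →  vx = (0.08/4)·1.5000 = 0.0300
−ω₁+ω₂+ω₃−ω₄ = -9.5000  →  vy = (0.08/4)·-9.5000 = -0.1900
−ω₁+ω₂−ω₃+ω₄ = 7.5000  →  ωz = (0.08/0.8800)·7.5000 = 0.6818

(0.0300, -0.1900, 0.6818)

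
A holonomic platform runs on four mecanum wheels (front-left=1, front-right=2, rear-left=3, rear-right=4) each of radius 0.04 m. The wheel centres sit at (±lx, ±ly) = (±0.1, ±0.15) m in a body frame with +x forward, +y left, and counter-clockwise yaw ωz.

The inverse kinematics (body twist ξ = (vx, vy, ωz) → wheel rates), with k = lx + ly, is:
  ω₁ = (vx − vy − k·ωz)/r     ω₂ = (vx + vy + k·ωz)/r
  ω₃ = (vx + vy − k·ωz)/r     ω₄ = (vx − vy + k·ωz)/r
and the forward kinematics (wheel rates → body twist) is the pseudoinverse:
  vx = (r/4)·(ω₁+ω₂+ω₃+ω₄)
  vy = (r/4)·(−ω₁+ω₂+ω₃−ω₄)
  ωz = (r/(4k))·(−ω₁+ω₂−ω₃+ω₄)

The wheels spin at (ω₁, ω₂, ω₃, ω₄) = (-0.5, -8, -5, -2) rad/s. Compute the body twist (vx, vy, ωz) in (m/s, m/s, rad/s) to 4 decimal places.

k = lx + ly = 0.1 + 0.15 = 0.2500
ω₁+ω₂+ω₃+ω₄ = -15.5000  →  vx = (0.04/4)·-15.5000 = -0.1550
−ω₁+ω₂+ω₃−ω₄ = -10.5000  →  vy = (0.04/4)·-10.5000 = -0.1050
−ω₁+ω₂−ω₃+ω₄ = -4.5000  →  ωz = (0.04/1.0000)·-4.5000 = -0.1800

(-0.1550, -0.1050, -0.1800)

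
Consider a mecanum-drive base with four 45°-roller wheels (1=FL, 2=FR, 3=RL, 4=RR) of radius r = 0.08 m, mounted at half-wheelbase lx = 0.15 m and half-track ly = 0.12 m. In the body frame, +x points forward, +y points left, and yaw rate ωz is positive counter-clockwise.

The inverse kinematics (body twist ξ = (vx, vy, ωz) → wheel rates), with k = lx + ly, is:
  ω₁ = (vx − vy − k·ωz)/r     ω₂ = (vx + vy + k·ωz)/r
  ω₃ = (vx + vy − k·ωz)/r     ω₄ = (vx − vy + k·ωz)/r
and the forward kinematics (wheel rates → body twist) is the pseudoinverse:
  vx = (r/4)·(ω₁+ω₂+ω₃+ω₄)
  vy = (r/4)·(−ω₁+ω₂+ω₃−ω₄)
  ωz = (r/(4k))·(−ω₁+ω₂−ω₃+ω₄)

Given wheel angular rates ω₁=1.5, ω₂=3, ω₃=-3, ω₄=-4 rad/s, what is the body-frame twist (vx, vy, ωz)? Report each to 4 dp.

(-0.0500, 0.0500, 0.0370)

k = lx + ly = 0.15 + 0.12 = 0.2700
ω₁+ω₂+ω₃+ω₄ = -2.5000  →  vx = (0.08/4)·-2.5000 = -0.0500
−ω₁+ω₂+ω₃−ω₄ = 2.5000  →  vy = (0.08/4)·2.5000 = 0.0500
−ω₁+ω₂−ω₃+ω₄ = 0.5000  →  ωz = (0.08/1.0800)·0.5000 = 0.0370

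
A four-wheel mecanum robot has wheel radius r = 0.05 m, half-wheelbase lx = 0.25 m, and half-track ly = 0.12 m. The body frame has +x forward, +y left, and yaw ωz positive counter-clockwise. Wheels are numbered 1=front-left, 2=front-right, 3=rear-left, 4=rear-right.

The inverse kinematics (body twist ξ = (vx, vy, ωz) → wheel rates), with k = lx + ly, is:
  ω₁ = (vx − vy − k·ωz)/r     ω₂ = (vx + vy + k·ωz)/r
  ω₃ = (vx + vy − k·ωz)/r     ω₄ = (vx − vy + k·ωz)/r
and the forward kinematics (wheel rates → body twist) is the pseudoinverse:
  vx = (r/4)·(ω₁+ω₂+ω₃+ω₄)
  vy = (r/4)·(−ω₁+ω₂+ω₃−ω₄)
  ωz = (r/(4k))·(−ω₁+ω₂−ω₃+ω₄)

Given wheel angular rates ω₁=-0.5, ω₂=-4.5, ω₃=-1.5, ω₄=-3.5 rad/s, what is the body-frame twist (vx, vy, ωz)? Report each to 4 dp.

k = lx + ly = 0.25 + 0.12 = 0.3700
ω₁+ω₂+ω₃+ω₄ = -10.0000  →  vx = (0.05/4)·-10.0000 = -0.1250
−ω₁+ω₂+ω₃−ω₄ = -2.0000  →  vy = (0.05/4)·-2.0000 = -0.0250
−ω₁+ω₂−ω₃+ω₄ = -6.0000  →  ωz = (0.05/1.4800)·-6.0000 = -0.2027

(-0.1250, -0.0250, -0.2027)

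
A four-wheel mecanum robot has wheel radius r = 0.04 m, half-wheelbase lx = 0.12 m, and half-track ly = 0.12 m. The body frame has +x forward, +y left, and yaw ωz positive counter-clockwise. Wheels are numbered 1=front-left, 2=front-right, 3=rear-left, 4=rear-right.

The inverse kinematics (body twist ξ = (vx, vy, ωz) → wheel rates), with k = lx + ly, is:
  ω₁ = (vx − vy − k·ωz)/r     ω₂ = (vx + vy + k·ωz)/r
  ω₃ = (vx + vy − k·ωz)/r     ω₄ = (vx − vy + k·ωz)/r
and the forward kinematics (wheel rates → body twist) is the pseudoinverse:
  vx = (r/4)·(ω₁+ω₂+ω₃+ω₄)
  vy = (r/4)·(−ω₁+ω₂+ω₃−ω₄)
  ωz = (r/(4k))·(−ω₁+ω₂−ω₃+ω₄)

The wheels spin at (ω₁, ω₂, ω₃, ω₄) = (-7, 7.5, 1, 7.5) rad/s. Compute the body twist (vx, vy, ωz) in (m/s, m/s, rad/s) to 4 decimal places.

k = lx + ly = 0.12 + 0.12 = 0.2400
ω₁+ω₂+ω₃+ω₄ = 9.0000  →  vx = (0.04/4)·9.0000 = 0.0900
−ω₁+ω₂+ω₃−ω₄ = 8.0000  →  vy = (0.04/4)·8.0000 = 0.0800
−ω₁+ω₂−ω₃+ω₄ = 21.0000  →  ωz = (0.04/0.9600)·21.0000 = 0.8750

(0.0900, 0.0800, 0.8750)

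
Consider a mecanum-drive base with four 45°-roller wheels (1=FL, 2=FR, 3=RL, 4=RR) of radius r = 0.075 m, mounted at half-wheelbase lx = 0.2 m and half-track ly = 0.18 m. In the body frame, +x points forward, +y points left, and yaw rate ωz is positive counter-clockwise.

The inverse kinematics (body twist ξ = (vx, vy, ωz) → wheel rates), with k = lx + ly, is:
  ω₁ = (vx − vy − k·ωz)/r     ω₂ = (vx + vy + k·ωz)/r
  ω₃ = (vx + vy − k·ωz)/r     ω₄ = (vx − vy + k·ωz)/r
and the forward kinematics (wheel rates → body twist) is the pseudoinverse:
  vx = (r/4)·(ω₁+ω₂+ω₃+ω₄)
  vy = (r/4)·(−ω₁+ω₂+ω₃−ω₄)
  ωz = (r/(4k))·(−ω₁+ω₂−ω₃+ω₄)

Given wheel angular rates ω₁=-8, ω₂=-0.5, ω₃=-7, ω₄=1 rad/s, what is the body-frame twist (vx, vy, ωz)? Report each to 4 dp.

(-0.2719, -0.0094, 0.7648)

k = lx + ly = 0.2 + 0.18 = 0.3800
ω₁+ω₂+ω₃+ω₄ = -14.5000  →  vx = (0.075/4)·-14.5000 = -0.2719
−ω₁+ω₂+ω₃−ω₄ = -0.5000  →  vy = (0.075/4)·-0.5000 = -0.0094
−ω₁+ω₂−ω₃+ω₄ = 15.5000  →  ωz = (0.075/1.5200)·15.5000 = 0.7648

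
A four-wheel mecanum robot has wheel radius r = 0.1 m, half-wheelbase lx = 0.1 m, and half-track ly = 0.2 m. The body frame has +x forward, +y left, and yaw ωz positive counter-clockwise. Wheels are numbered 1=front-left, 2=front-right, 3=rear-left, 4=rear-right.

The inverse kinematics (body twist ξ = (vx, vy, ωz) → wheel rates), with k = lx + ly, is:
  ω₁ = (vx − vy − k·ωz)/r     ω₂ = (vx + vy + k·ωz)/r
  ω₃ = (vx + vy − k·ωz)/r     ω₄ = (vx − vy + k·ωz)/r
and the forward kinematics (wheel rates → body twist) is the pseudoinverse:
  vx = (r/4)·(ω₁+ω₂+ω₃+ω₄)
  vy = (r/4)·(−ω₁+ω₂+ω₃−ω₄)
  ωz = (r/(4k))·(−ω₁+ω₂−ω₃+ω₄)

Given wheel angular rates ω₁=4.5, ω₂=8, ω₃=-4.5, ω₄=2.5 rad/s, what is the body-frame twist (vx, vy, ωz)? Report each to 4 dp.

(0.2625, -0.0875, 0.8750)

k = lx + ly = 0.1 + 0.2 = 0.3000
ω₁+ω₂+ω₃+ω₄ = 10.5000  →  vx = (0.1/4)·10.5000 = 0.2625
−ω₁+ω₂+ω₃−ω₄ = -3.5000  →  vy = (0.1/4)·-3.5000 = -0.0875
−ω₁+ω₂−ω₃+ω₄ = 10.5000  →  ωz = (0.1/1.2000)·10.5000 = 0.8750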